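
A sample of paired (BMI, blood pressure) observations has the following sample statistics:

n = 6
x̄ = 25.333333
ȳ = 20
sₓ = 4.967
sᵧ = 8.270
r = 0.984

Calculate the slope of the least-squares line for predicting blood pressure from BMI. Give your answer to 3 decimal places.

1.638

b = r · sᵧ/sₓ = 0.984 · 8.27/4.967 = 1.638349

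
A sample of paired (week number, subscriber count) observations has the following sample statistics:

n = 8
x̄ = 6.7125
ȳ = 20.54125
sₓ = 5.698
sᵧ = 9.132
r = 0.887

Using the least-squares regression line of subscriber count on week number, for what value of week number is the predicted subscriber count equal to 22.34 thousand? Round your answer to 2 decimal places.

b = r · sᵧ/sₓ = 0.887 · 9.132/5.698 = 1.421566
a = ȳ − b·x̄ = 20.54125 − 1.421566·6.7125 = 10.998987
Set a + b·x = 22.34: x = (22.34 − 10.998987) / 1.421566 = 7.977830

7.98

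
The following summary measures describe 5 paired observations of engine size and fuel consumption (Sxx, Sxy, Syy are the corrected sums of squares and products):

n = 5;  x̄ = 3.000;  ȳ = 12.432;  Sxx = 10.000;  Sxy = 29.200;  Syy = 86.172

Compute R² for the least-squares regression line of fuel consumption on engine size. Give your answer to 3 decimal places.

R² = Sxy²/(Sxx·Syy) = (29.2)²/(10·86.172) = 0.989463

0.989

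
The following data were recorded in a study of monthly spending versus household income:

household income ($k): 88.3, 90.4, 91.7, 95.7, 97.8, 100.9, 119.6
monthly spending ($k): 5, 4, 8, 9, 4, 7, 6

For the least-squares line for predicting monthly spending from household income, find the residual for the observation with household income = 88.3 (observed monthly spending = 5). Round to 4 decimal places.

n = 7, Σx = 684.4, Σy = 43, Σxy = 4213.1, Σx² = 67586.24
Sxx = Σx² − (Σx)²/n = 67586.24 − 66914.765714 = 671.474286
Sxy = Σxy − (Σx)(Σy)/n = 4213.1 − 4204.171429 = 8.928571
b = Sxy/Sxx = 8.928571/671.474286 = 0.013297
a = ȳ − b·x̄ = 6.142857 − 0.013297·97.771429 = 4.842794
ŷ(88.3) = 4.842794 + 0.013297·88.3 = 6.016916
residual = y − ŷ = 5 − 6.016916 = -1.016916

-1.0169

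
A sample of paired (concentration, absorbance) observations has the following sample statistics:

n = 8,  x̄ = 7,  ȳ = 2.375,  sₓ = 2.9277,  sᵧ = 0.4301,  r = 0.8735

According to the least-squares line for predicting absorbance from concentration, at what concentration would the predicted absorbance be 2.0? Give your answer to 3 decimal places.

4.078

b = r · sᵧ/sₓ = 0.8735 · 0.4301/2.9277 = 0.128323
a = ȳ − b·x̄ = 2.375 − 0.128323·7 = 1.476736
Set a + b·x = 2.0: x = (2.0 − 1.476736) / 0.128323 = 4.077695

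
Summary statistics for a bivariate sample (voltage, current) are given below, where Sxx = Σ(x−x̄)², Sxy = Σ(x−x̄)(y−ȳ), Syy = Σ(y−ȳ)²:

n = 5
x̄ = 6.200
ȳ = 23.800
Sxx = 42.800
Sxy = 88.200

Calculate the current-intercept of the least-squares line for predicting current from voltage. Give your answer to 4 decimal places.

11.0234

b = Sxy/Sxx = 88.2/42.8 = 2.060748
a = ȳ − b·x̄ = 23.8 − 2.060748·6.2 = 11.023364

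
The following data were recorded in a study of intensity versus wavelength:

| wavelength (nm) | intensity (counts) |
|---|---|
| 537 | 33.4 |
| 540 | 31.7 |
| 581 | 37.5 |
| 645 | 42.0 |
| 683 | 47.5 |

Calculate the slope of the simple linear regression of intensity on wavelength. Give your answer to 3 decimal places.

0.098

n = 5, Σx = 2986, Σy = 192.1, Σxy = 116373.8, Σx² = 1800044
Sxx = Σx² − (Σx)²/n = 1800044 − 1783239.2 = 16804.8
Sxy = Σxy − (Σx)(Σy)/n = 116373.8 − 114722.12 = 1651.68
b = Sxy/Sxx = 1651.68/16804.8 = 0.098286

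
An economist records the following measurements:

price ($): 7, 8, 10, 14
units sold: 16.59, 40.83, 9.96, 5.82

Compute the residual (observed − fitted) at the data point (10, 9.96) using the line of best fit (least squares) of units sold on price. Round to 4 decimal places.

-7.5587

n = 4, Σx = 39, Σy = 73.2, Σxy = 623.85, Σx² = 409
Sxx = Σx² − (Σx)²/n = 409 − 380.25 = 28.75
Sxy = Σxy − (Σx)(Σy)/n = 623.85 − 713.7 = -89.85
b = Sxy/Sxx = -89.85/28.75 = -3.125217
a = ȳ − b·x̄ = 18.3 − (-3.125217)·9.75 = 48.770870
ŷ(10) = 48.770870 + (-3.125217)·10 = 17.518696
residual = y − ŷ = 9.96 − 17.518696 = -7.558696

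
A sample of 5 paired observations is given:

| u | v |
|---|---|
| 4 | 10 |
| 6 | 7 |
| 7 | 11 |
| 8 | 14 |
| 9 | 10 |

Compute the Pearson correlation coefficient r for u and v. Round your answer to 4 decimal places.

n = 5, Σx = 34, Σy = 52, Σxy = 361, Σx² = 246, Σy² = 566
Sxx = Σx² − (Σx)²/n = 246 − 231.2 = 14.8
Sxy = Σxy − (Σx)(Σy)/n = 361 − 353.6 = 7.4
Syy = Σy² − (Σy)²/n = 566 − 540.8 = 25.2
r = Sxy/√(Sxx·Syy) = 7.4/√(372.96) = 7.4/19.312172 = 0.383178

0.3832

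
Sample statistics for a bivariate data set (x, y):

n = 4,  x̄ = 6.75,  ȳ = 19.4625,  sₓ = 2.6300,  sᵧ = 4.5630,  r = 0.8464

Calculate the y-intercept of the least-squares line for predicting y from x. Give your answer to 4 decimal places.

b = r · sᵧ/sₓ = 0.8464 · 4.563/2.63 = 1.468488
a = ȳ − b·x̄ = 19.4625 − 1.468488·6.75 = 9.550207

9.5502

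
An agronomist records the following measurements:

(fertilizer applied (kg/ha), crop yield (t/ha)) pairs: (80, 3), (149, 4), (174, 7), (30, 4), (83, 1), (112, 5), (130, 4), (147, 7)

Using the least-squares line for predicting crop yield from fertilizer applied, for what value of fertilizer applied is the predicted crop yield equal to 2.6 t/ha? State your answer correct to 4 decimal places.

n = 8, Σx = 905, Σy = 35, Σxy = 4366, Σx² = 117719
Sxx = Σx² − (Σx)²/n = 117719 − 102378.125 = 15340.875
Sxy = Σxy − (Σx)(Σy)/n = 4366 − 3959.375 = 406.625
b = Sxy/Sxx = 406.625/15340.875 = 0.026506
a = ȳ − b·x̄ = 4.375 − 0.026506·113.125 = 1.376510
Set a + b·x = 2.6: x = (2.6 − 1.376510) / 0.026506 = 46.158992

46.1590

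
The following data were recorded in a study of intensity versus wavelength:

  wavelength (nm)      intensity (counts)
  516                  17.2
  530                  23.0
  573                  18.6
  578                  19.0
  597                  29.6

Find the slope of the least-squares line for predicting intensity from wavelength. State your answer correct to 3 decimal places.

n = 5, Σx = 2794, Σy = 107.4, Σxy = 60376.2, Σx² = 1565978
Sxx = Σx² − (Σx)²/n = 1565978 − 1561287.2 = 4690.8
Sxy = Σxy − (Σx)(Σy)/n = 60376.2 − 60015.12 = 361.08
b = Sxy/Sxx = 361.08/4690.8 = 0.076976

0.077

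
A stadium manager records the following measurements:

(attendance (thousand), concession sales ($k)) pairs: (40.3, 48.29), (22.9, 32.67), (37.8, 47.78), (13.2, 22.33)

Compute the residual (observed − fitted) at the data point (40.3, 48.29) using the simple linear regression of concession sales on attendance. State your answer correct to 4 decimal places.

n = 4, Σx = 114.2, Σy = 151.07, Σxy = 4795.07, Σx² = 3751.58
Sxx = Σx² − (Σx)²/n = 3751.58 − 3260.41 = 491.17
Sxy = Σxy − (Σx)(Σy)/n = 4795.07 − 4313.0485 = 482.0215
b = Sxy/Sxx = 482.0215/491.17 = 0.981374
a = ȳ − b·x̄ = 37.7675 − 0.981374·28.55 = 9.749270
ŷ(40.3) = 9.749270 + 0.981374·40.3 = 49.298645
residual = y − ŷ = 48.29 − 49.298645 = -1.008645

-1.0086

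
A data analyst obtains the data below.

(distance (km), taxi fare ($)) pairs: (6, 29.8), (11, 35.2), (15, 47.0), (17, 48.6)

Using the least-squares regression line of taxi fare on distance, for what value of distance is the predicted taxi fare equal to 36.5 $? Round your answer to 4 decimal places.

10.2613

n = 4, Σx = 49, Σy = 160.6, Σxy = 2097.2, Σx² = 671
Sxx = Σx² − (Σx)²/n = 671 − 600.25 = 70.75
Sxy = Σxy − (Σx)(Σy)/n = 2097.2 − 1967.35 = 129.85
b = Sxy/Sxx = 129.85/70.75 = 1.835336
a = ȳ − b·x̄ = 40.15 − 1.835336·12.25 = 17.667138
Set a + b·x = 36.5: x = (36.5 − 17.667138) / 1.835336 = 10.261263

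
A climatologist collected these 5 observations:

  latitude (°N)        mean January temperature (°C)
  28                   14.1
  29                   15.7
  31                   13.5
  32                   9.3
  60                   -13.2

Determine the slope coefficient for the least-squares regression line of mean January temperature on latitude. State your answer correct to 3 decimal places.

n = 5, Σx = 180, Σy = 39.4, Σxy = 774.2, Σx² = 7210
Sxx = Σx² − (Σx)²/n = 7210 − 6480 = 730
Sxy = Σxy − (Σx)(Σy)/n = 774.2 − 1418.4 = -644.2
b = Sxy/Sxx = -644.2/730 = -0.882466

-0.882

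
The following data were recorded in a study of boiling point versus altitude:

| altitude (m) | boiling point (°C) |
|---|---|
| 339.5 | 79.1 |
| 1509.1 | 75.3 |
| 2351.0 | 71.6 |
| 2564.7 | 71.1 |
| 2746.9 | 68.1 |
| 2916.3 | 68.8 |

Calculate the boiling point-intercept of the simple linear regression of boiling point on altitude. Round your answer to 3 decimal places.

n = 6, Σx = 12427.5, Σy = 434, Σxy = 878876.78, Σx² = 30547795.45
Sxx = Σx² − (Σx)²/n = 30547795.45 − 25740459.375 = 4807336.075
Sxy = Σxy − (Σx)(Σy)/n = 878876.78 − 898922.5 = -20045.72
b = Sxy/Sxx = -20045.72/4807336.075 = -0.004170
a = ȳ − b·x̄ = 72.333333 − (-0.004170)·2071.25 = 80.970070

80.970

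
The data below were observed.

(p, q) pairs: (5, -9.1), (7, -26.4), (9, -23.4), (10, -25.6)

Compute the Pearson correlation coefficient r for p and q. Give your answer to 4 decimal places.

-0.7784

n = 4, Σx = 31, Σy = -84.5, Σxy = -696.9, Σx² = 255, Σy² = 1982.69
Sxx = Σx² − (Σx)²/n = 255 − 240.25 = 14.75
Sxy = Σxy − (Σx)(Σy)/n = -696.9 − (-654.875) = -42.025
Syy = Σy² − (Σy)²/n = 1982.69 − 1785.0625 = 197.6275
r = Sxy/√(Sxx·Syy) = -42.025/√(2915.005625) = -42.025/53.990792 = -0.778373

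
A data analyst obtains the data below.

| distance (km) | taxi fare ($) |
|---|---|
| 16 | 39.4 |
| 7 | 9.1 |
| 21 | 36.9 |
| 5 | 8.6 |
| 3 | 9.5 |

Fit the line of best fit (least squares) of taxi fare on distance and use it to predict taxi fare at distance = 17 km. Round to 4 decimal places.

n = 5, Σx = 52, Σy = 103.5, Σxy = 1540.5, Σx² = 780
Sxx = Σx² − (Σx)²/n = 780 − 540.8 = 239.2
Sxy = Σxy − (Σx)(Σy)/n = 1540.5 − 1076.4 = 464.1
b = Sxy/Sxx = 464.1/239.2 = 1.940217
a = ȳ − b·x̄ = 20.7 − 1.940217·10.4 = 0.521739
ŷ(17) = a + b·17 = 0.521739 + 1.940217·17 = 33.505435

33.5054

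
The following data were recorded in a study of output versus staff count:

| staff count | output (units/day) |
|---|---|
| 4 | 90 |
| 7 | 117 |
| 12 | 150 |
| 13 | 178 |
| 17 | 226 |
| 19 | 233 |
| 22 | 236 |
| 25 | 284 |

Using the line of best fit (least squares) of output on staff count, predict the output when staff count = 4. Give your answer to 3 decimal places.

n = 8, Σx = 119, Σy = 1514, Σxy = 25854, Σx² = 2137
Sxx = Σx² − (Σx)²/n = 2137 − 1770.125 = 366.875
Sxy = Σxy − (Σx)(Σy)/n = 25854 − 22520.75 = 3333.25
b = Sxy/Sxx = 3333.25/366.875 = 9.085520
a = ȳ − b·x̄ = 189.25 − 9.085520·14.875 = 54.102896
ŷ(4) = a + b·4 = 54.102896 + 9.085520·4 = 90.444974

90.445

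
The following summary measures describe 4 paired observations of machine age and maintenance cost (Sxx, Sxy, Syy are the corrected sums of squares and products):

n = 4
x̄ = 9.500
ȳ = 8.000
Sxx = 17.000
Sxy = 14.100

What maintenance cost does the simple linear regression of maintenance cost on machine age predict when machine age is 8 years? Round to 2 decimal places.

b = Sxy/Sxx = 14.1/17 = 0.829412
a = ȳ − b·x̄ = 8 − 0.829412·9.5 = 0.120588
ŷ(8) = a + b·8 = 0.120588 + 0.829412·8 = 6.755882

6.76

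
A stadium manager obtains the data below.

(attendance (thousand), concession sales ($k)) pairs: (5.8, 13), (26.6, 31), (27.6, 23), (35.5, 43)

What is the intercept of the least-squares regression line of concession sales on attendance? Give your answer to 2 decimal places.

6.00

n = 4, Σx = 95.5, Σy = 110, Σxy = 3061.3, Σx² = 2763.21
Sxx = Σx² − (Σx)²/n = 2763.21 − 2280.0625 = 483.1475
Sxy = Σxy − (Σx)(Σy)/n = 3061.3 − 2626.25 = 435.05
b = Sxy/Sxx = 435.05/483.1475 = 0.900450
a = ȳ − b·x̄ = 27.5 − 0.900450·23.875 = 6.001764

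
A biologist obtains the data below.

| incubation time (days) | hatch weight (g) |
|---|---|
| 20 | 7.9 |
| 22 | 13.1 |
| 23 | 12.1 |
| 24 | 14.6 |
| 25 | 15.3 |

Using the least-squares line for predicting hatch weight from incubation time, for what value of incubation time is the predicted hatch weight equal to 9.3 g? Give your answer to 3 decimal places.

n = 5, Σx = 114, Σy = 63, Σxy = 1457.4, Σx² = 2614
Sxx = Σx² − (Σx)²/n = 2614 − 2599.2 = 14.8
Sxy = Σxy − (Σx)(Σy)/n = 1457.4 − 1436.4 = 21
b = Sxy/Sxx = 21/14.8 = 1.418919
a = ȳ − b·x̄ = 12.6 − 1.418919·22.8 = -19.751351
Set a + b·x = 9.3: x = (9.3 − (-19.751351)) / 1.418919 = 20.474286

20.474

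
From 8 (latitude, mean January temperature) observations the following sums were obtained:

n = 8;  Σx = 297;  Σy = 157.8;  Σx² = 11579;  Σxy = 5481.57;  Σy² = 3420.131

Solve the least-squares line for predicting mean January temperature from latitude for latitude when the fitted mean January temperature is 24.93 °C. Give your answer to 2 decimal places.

Sxx = Σx² − (Σx)²/n = 11579 − 11026.125 = 552.875
Sxy = Σxy − (Σx)(Σy)/n = 5481.57 − 5858.325 = -376.755
b = Sxy/Sxx = -376.755/552.875 = -0.681447
a = ȳ − b·x̄ = 19.725 − (-0.681447)·37.125 = 45.023719
Set a + b·x = 24.93: x = (24.93 − 45.023719) / (-0.681447) = 29.486842

29.49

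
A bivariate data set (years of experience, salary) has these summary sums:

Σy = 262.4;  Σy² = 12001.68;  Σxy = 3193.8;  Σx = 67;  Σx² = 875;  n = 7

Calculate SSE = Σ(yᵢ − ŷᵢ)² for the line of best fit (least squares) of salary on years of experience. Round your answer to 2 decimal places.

Sxx = Σx² − (Σx)²/n = 875 − 641.285714 = 233.714286
Sxy = Σxy − (Σx)(Σy)/n = 3193.8 − 2511.542857 = 682.257143
Syy = Σy² − (Σy)²/n = 12001.68 − 9836.251429 = 2165.428571
b = Sxy/Sxx = 682.257143/233.714286 = 2.919193
SSE = Syy − b·Sxy = 2165.428571 − 2.919193·682.257143 = 173.788191

173.79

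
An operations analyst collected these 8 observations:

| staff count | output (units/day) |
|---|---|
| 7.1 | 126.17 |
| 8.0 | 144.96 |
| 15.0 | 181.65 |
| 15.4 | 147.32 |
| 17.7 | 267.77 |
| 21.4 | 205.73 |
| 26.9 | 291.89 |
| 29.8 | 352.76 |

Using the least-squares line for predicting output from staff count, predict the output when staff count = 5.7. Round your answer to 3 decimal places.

n = 8, Σx = 141.3, Σy = 1718.25, Σxy = 34555.205, Σx² = 2959.47
Sxx = Σx² − (Σx)²/n = 2959.47 − 2495.71125 = 463.75875
Sxy = Σxy − (Σx)(Σy)/n = 34555.205 − 30348.590625 = 4206.614375
b = Sxy/Sxx = 4206.614375/463.75875 = 9.070695
a = ȳ − b·x̄ = 214.78125 − 9.070695·17.6625 = 54.570092
ŷ(5.7) = a + b·5.7 = 54.570092 + 9.070695·5.7 = 106.273056

106.273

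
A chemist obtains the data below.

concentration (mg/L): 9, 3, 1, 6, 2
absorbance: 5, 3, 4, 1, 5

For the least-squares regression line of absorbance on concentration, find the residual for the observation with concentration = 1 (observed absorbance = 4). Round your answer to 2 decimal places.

0.28

n = 5, Σx = 21, Σy = 18, Σxy = 74, Σx² = 131
Sxx = Σx² − (Σx)²/n = 131 − 88.2 = 42.8
Sxy = Σxy − (Σx)(Σy)/n = 74 − 75.6 = -1.6
b = Sxy/Sxx = -1.6/42.8 = -0.037383
a = ȳ − b·x̄ = 3.6 − (-0.037383)·4.2 = 3.757009
ŷ(1) = 3.757009 + (-0.037383)·1 = 3.719626
residual = y − ŷ = 4 − 3.719626 = 0.280374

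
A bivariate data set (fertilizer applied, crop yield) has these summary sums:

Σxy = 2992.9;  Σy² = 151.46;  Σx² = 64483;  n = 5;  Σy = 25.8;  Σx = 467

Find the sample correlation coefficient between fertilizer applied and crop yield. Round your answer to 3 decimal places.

Sxx = Σx² − (Σx)²/n = 64483 − 43617.8 = 20865.2
Sxy = Σxy − (Σx)(Σy)/n = 2992.9 − 2409.72 = 583.18
Syy = Σy² − (Σy)²/n = 151.46 − 133.128 = 18.332
r = Sxy/√(Sxx·Syy) = 583.18/√(382500.8464) = 583.18/618.466528 = 0.942945

0.943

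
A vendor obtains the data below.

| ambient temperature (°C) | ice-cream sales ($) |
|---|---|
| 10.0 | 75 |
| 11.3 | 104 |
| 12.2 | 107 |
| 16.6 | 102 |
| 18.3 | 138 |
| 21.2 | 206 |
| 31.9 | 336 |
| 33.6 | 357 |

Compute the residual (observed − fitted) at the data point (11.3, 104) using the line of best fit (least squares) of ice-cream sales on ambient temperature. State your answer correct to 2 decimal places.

n = 8, Σx = 155.1, Σy = 1425, Σxy = 34530, Σx² = 3582.99
Sxx = Σx² − (Σx)²/n = 3582.99 − 3007.00125 = 575.98875
Sxy = Σxy − (Σx)(Σy)/n = 34530 − 27627.1875 = 6902.8125
b = Sxy/Sxx = 6902.8125/575.98875 = 11.984284
a = ȳ − b·x̄ = 178.125 − 11.984284·19.3875 = -54.220297
ŷ(11.3) = -54.220297 + 11.984284·11.3 = 81.202107
residual = y − ŷ = 104 − 81.202107 = 22.797893

22.80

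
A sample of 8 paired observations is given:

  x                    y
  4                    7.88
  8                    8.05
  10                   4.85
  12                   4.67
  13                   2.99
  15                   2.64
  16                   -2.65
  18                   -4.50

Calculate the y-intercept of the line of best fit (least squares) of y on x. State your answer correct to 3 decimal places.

n = 8, Σx = 96, Σy = 23.93, Σxy = 155.53, Σx² = 1298
Sxx = Σx² − (Σx)²/n = 1298 − 1152 = 146
Sxy = Σxy − (Σx)(Σy)/n = 155.53 − 287.16 = -131.63
b = Sxy/Sxx = -131.63/146 = -0.901575
a = ȳ − b·x̄ = 2.99125 − (-0.901575)·12 = 13.810154

13.810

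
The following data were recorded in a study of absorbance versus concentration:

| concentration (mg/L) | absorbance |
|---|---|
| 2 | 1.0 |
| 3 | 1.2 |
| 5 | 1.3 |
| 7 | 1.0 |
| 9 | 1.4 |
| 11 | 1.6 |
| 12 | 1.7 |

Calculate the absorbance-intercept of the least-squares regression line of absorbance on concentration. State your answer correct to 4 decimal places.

0.9021

n = 7, Σx = 49, Σy = 9.2, Σxy = 69.7, Σx² = 433
Sxx = Σx² − (Σx)²/n = 433 − 343 = 90
Sxy = Σxy − (Σx)(Σy)/n = 69.7 − 64.4 = 5.3
b = Sxy/Sxx = 5.3/90 = 0.058889
a = ȳ − b·x̄ = 1.314286 − 0.058889·7 = 0.902063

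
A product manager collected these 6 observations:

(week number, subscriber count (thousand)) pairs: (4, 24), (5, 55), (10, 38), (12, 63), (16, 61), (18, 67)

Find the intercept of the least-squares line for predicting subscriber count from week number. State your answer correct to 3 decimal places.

27.601

n = 6, Σx = 65, Σy = 308, Σxy = 3689, Σx² = 865
Sxx = Σx² − (Σx)²/n = 865 − 704.166667 = 160.833333
Sxy = Σxy − (Σx)(Σy)/n = 3689 − 3336.666667 = 352.333333
b = Sxy/Sxx = 352.333333/160.833333 = 2.190674
a = ȳ − b·x̄ = 51.333333 − 2.190674·10.833333 = 27.601036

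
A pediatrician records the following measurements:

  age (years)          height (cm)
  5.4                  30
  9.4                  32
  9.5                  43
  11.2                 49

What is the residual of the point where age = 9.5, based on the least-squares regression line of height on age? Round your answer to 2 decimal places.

2.66

n = 4, Σx = 35.5, Σy = 154, Σxy = 1420.1, Σx² = 333.21
Sxx = Σx² − (Σx)²/n = 333.21 − 315.0625 = 18.1475
Sxy = Σxy − (Σx)(Σy)/n = 1420.1 − 1366.75 = 53.35
b = Sxy/Sxx = 53.35/18.1475 = 2.939799
a = ȳ − b·x̄ = 38.5 − 2.939799·8.875 = 12.409285
ŷ(9.5) = 12.409285 + 2.939799·9.5 = 40.337374
residual = y − ŷ = 43 − 40.337374 = 2.662626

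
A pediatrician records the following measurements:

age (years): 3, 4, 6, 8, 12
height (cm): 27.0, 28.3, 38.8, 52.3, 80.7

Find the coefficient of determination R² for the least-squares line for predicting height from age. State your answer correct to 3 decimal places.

0.984

n = 5, Σx = 33, Σy = 227.1, Σxy = 1813.8, Σx² = 269, Σy² = 12283.11
Sxx = Σx² − (Σx)²/n = 269 − 217.8 = 51.2
Sxy = Σxy − (Σx)(Σy)/n = 1813.8 − 1498.86 = 314.94
Syy = Σy² − (Σy)²/n = 12283.11 − 10314.882 = 1968.228
R² = Sxy²/(Sxx·Syy) = (314.94)²/(51.2·1968.228) = 0.984261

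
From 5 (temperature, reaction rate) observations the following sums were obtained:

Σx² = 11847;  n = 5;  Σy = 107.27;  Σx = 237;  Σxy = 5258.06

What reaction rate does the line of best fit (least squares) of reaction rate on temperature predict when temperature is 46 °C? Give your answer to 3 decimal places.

21.058

Sxx = Σx² − (Σx)²/n = 11847 − 11233.8 = 613.2
Sxy = Σxy − (Σx)(Σy)/n = 5258.06 − 5084.598 = 173.462
b = Sxy/Sxx = 173.462/613.2 = 0.282880
a = ȳ − b·x̄ = 21.454 − 0.282880·47.4 = 8.045489
ŷ(46) = a + b·46 = 8.045489 + 0.282880·46 = 21.057968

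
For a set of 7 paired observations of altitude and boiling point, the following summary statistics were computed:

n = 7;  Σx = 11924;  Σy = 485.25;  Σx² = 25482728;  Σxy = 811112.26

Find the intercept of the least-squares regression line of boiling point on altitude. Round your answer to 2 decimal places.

74.42

Sxx = Σx² − (Σx)²/n = 25482728 − 20311682.285714 = 5171045.714286
Sxy = Σxy − (Σx)(Σy)/n = 811112.26 − 826588.714286 = -15476.454286
b = Sxy/Sxx = -15476.454286/5171045.714286 = -0.002993
a = ȳ − b·x̄ = 69.321429 − (-0.002993)·1703.428571 = 74.419630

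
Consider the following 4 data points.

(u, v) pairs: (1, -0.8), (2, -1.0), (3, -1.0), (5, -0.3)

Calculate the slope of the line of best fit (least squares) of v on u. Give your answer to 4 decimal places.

n = 4, Σx = 11, Σy = -3.1, Σxy = -7.3, Σx² = 39
Sxx = Σx² − (Σx)²/n = 39 − 30.25 = 8.75
Sxy = Σxy − (Σx)(Σy)/n = -7.3 − (-8.525) = 1.225
b = Sxy/Sxx = 1.225/8.75 = 0.14

0.1400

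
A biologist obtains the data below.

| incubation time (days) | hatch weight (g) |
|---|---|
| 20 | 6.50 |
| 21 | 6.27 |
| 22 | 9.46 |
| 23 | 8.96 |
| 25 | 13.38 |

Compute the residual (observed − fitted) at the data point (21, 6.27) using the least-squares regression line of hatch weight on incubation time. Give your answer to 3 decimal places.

n = 5, Σx = 111, Σy = 44.57, Σxy = 1010.37, Σx² = 2479
Sxx = Σx² − (Σx)²/n = 2479 − 2464.2 = 14.8
Sxy = Σxy − (Σx)(Σy)/n = 1010.37 − 989.454 = 20.916
b = Sxy/Sxx = 20.916/14.8 = 1.413243
a = ȳ − b·x̄ = 8.914 − 1.413243·22.2 = -22.46
ŷ(21) = -22.46 + 1.413243·21 = 7.218108
residual = y − ŷ = 6.27 − 7.218108 = -0.948108

-0.948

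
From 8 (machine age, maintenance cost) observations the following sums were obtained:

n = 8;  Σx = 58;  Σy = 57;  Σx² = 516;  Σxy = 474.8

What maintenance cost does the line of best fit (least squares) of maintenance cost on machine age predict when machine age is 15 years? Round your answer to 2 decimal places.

12.12

Sxx = Σx² − (Σx)²/n = 516 − 420.5 = 95.5
Sxy = Σxy − (Σx)(Σy)/n = 474.8 − 413.25 = 61.55
b = Sxy/Sxx = 61.55/95.5 = 0.644503
a = ȳ − b·x̄ = 7.125 − 0.644503·7.25 = 2.452356
ŷ(15) = a + b·15 = 2.452356 + 0.644503·15 = 12.119895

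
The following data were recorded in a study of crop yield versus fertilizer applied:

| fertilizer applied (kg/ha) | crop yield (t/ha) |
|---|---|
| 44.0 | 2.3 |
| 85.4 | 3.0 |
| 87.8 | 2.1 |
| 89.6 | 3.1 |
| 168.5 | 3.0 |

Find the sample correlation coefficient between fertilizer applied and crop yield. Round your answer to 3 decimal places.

n = 5, Σx = 475.3, Σy = 13.5, Σxy = 1325.04, Σx² = 53358.41, Σy² = 37.31
Sxx = Σx² − (Σx)²/n = 53358.41 − 45182.018 = 8176.392
Sxy = Σxy − (Σx)(Σy)/n = 1325.04 − 1283.31 = 41.73
Syy = Σy² − (Σy)²/n = 37.31 − 36.45 = 0.86
r = Sxy/√(Sxx·Syy) = 41.73/√(7031.69712) = 41.73/83.855215 = 0.497643

0.498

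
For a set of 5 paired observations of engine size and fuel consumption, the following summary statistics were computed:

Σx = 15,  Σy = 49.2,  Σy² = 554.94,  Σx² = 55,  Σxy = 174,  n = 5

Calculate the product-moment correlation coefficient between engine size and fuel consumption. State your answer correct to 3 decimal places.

Sxx = Σx² − (Σx)²/n = 55 − 45 = 10
Sxy = Σxy − (Σx)(Σy)/n = 174 − 147.6 = 26.4
Syy = Σy² − (Σy)²/n = 554.94 − 484.128 = 70.812
r = Sxy/√(Sxx·Syy) = 26.4/√(708.12) = 26.4/26.610524 = 0.992089

0.992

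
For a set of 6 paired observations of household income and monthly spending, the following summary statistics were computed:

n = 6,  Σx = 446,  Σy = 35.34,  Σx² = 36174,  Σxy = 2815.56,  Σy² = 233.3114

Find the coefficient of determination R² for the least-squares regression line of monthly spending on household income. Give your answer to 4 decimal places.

0.4680

Sxx = Σx² − (Σx)²/n = 36174 − 33152.666667 = 3021.333333
Sxy = Σxy − (Σx)(Σy)/n = 2815.56 − 2626.94 = 188.62
Syy = Σy² − (Σy)²/n = 233.3114 − 208.1526 = 25.1588
R² = Sxy²/(Sxx·Syy) = (188.62)²/(3021.333333·25.1588) = 0.468044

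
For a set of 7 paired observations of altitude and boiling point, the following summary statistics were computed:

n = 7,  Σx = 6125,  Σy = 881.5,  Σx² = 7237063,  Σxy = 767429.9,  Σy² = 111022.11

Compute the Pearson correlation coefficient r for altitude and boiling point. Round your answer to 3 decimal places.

-0.707

Sxx = Σx² − (Σx)²/n = 7237063 − 5359375 = 1877688
Sxy = Σxy − (Σx)(Σy)/n = 767429.9 − 771312.5 = -3882.6
Syy = Σy² − (Σy)²/n = 111022.11 − 111006.035714 = 16.074286
r = Sxy/√(Sxx·Syy) = -3882.6/√(30182493.394286) = -3882.6/5493.859608 = -0.706716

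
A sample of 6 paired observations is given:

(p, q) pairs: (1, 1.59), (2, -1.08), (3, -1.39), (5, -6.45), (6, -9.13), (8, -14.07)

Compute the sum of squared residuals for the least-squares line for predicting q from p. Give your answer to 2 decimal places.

n = 6, Σx = 25, Σy = -30.53, Σxy = -204.33, Σx² = 139, Σy² = 328.5509
Sxx = Σx² − (Σx)²/n = 139 − 104.166667 = 34.833333
Sxy = Σxy − (Σx)(Σy)/n = -204.33 − (-127.208333) = -77.121667
Syy = Σy² − (Σy)²/n = 328.5509 − 155.346817 = 173.204083
b = Sxy/Sxx = -77.121667/34.833333 = -2.214019
SSE = Syy − b·Sxy = 173.204083 − (-2.214019)·(-77.121667) = 2.455237

2.46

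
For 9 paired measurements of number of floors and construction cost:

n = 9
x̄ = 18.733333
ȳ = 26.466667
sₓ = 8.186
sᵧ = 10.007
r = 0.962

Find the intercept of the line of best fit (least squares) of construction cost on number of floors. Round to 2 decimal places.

4.44

b = r · sᵧ/sₓ = 0.962 · 10.007/8.186 = 1.176000
a = ȳ − b·x̄ = 26.466667 − 1.176000·18.733333 = 4.436272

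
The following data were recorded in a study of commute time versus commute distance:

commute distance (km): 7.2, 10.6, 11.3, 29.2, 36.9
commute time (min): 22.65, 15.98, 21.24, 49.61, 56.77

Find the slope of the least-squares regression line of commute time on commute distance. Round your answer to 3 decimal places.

n = 5, Σx = 95.2, Σy = 166.25, Σxy = 4115.905, Σx² = 2506.14
Sxx = Σx² − (Σx)²/n = 2506.14 − 1812.608 = 693.532
Sxy = Σxy − (Σx)(Σy)/n = 4115.905 − 3165.4 = 950.505
b = Sxy/Sxx = 950.505/693.532 = 1.370528

1.371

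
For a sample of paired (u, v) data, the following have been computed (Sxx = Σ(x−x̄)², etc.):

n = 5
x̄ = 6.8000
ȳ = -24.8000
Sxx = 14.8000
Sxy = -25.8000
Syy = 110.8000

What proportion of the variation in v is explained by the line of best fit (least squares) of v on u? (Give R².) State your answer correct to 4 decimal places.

R² = Sxy²/(Sxx·Syy) = (-25.8)²/(14.8·110.8) = 0.405918

0.4059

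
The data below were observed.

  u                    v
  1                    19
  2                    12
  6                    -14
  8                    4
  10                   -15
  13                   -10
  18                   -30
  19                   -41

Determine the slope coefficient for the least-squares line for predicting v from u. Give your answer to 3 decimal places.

-2.788

n = 8, Σx = 77, Σy = -75, Σxy = -1608, Σx² = 1059
Sxx = Σx² − (Σx)²/n = 1059 − 741.125 = 317.875
Sxy = Σxy − (Σx)(Σy)/n = -1608 − (-721.875) = -886.125
b = Sxy/Sxx = -886.125/317.875 = -2.787652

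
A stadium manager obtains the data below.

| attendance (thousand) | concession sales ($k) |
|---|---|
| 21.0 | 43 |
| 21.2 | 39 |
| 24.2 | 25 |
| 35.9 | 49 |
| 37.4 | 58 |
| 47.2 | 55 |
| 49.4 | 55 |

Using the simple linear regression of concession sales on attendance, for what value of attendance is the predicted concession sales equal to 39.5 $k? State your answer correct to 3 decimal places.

n = 7, Σx = 236.3, Σy = 324, Σxy = 11576.1, Σx² = 8831.85
Sxx = Σx² − (Σx)²/n = 8831.85 − 7976.812857 = 855.037143
Sxy = Σxy − (Σx)(Σy)/n = 11576.1 − 10937.314286 = 638.785714
b = Sxy/Sxx = 638.785714/855.037143 = 0.747085
a = ȳ − b·x̄ = 46.285714 − 0.747085·33.757143 = 21.066248
Set a + b·x = 39.5: x = (39.5 − 21.066248) / 0.747085 = 24.674226

24.674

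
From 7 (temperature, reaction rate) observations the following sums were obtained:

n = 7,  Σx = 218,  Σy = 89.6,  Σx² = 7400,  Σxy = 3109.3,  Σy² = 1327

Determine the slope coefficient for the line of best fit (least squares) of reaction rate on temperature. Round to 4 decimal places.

0.5221

Sxx = Σx² − (Σx)²/n = 7400 − 6789.142857 = 610.857143
Sxy = Σxy − (Σx)(Σy)/n = 3109.3 − 2790.4 = 318.9
b = Sxy/Sxx = 318.9/610.857143 = 0.522053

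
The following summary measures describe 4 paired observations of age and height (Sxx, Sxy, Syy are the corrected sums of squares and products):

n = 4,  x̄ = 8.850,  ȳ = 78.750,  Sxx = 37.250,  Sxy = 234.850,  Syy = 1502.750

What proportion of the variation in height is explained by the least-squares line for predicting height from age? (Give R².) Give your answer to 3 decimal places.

R² = Sxy²/(Sxx·Syy) = (234.85)²/(37.25·1502.75) = 0.985299

0.985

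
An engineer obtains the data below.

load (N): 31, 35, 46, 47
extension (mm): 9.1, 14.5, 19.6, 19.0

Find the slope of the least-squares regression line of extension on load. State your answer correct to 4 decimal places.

n = 4, Σx = 159, Σy = 62.2, Σxy = 2584.2, Σx² = 6511
Sxx = Σx² − (Σx)²/n = 6511 − 6320.25 = 190.75
Sxy = Σxy − (Σx)(Σy)/n = 2584.2 − 2472.45 = 111.75
b = Sxy/Sxx = 111.75/190.75 = 0.585845

0.5858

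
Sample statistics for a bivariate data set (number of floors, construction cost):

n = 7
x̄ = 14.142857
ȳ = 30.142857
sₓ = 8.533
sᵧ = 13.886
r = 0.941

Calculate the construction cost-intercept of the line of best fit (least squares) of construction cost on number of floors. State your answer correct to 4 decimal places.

b = r · sᵧ/sₓ = 0.941 · 13.886/8.533 = 1.531317
a = ȳ − b·x̄ = 30.142857 − 1.531317·14.142857 = 8.485663

8.4857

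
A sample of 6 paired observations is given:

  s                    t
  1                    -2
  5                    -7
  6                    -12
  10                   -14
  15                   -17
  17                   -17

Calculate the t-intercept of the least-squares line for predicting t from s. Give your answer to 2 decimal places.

n = 6, Σx = 54, Σy = -69, Σxy = -793, Σx² = 676
Sxx = Σx² − (Σx)²/n = 676 − 486 = 190
Sxy = Σxy − (Σx)(Σy)/n = -793 − (-621) = -172
b = Sxy/Sxx = -172/190 = -0.905263
a = ȳ − b·x̄ = -11.5 − (-0.905263)·9 = -3.352632

-3.35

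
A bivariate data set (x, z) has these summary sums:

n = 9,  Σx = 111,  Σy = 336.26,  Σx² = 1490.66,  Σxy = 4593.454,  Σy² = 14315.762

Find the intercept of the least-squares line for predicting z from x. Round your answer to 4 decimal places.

-7.8763

Sxx = Σx² − (Σx)²/n = 1490.66 − 1369 = 121.66
Sxy = Σxy − (Σx)(Σy)/n = 4593.454 − 4147.206667 = 446.247333
b = Sxy/Sxx = 446.247333/121.66 = 3.667987
a = ȳ − b·x̄ = 37.362222 − 3.667987·12.333333 = -7.876288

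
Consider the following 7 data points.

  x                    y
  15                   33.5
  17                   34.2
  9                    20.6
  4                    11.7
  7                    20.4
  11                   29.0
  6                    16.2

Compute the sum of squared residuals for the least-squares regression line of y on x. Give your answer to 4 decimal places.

24.5146

n = 7, Σx = 69, Σy = 165.6, Σxy = 1875.1, Σx² = 817, Σy² = 4372.74
Sxx = Σx² − (Σx)²/n = 817 − 680.142857 = 136.857143
Sxy = Σxy − (Σx)(Σy)/n = 1875.1 − 1632.342857 = 242.757143
Syy = Σy² − (Σy)²/n = 4372.74 − 3917.622857 = 455.117143
b = Sxy/Sxx = 242.757143/136.857143 = 1.773800
SSE = Syy − b·Sxy = 455.117143 − 1.773800·242.757143 = 24.514624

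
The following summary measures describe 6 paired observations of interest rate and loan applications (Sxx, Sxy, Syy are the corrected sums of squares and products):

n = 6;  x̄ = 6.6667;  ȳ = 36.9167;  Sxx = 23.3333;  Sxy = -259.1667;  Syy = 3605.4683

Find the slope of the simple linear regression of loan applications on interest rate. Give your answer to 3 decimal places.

-11.107

b = Sxy/Sxx = -259.1667/23.3333 = -11.107160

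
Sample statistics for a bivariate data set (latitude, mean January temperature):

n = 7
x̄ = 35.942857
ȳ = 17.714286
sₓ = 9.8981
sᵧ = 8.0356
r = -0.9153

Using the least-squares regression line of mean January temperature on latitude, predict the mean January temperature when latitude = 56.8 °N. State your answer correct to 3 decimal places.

b = r · sᵧ/sₓ = -0.9153 · 8.0356/9.8981 = -0.743070
a = ȳ − b·x̄ = 17.714286 − (-0.743070)·35.942857 = 44.422358
ŷ(56.8) = a + b·56.8 = 44.422358 + (-0.743070)·56.8 = 2.215961

2.216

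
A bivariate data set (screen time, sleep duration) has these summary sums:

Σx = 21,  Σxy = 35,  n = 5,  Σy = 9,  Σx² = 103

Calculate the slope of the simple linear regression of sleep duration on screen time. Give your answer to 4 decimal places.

-0.1892

Sxx = Σx² − (Σx)²/n = 103 − 88.2 = 14.8
Sxy = Σxy − (Σx)(Σy)/n = 35 − 37.8 = -2.8
b = Sxy/Sxx = -2.8/14.8 = -0.189189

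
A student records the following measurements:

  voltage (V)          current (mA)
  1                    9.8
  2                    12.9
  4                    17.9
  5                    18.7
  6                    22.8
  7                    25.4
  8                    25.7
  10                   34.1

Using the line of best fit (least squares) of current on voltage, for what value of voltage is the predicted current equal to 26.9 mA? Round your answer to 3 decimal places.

n = 8, Σx = 43, Σy = 167.3, Σxy = 1061.9, Σx² = 295
Sxx = Σx² − (Σx)²/n = 295 − 231.125 = 63.875
Sxy = Σxy − (Σx)(Σy)/n = 1061.9 − 899.2375 = 162.6625
b = Sxy/Sxx = 162.6625/63.875 = 2.546575
a = ȳ − b·x̄ = 20.9125 − 2.546575·5.375 = 7.224658
Set a + b·x = 26.9: x = (26.9 − 7.224658) / 2.546575 = 7.726197

7.726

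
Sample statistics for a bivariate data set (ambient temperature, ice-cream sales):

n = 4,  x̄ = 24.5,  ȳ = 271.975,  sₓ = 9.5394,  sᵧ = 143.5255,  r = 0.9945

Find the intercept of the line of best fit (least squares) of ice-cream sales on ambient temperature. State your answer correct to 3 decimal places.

b = r · sᵧ/sₓ = 0.9945 · 143.5255/9.5394 = 14.962797
a = ȳ − b·x̄ = 271.975 − 14.962797·24.5 = -94.613537

-94.614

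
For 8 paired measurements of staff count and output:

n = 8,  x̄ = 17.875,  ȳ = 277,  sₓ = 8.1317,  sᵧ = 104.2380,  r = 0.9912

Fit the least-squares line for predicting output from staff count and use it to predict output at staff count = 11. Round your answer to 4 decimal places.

b = r · sᵧ/sₓ = 0.9912 · 104.238/8.1317 = 12.705917
a = ȳ − b·x̄ = 277 − 12.705917·17.875 = 49.881733
ŷ(11) = a + b·11 = 49.881733 + 12.705917·11 = 189.646820

189.6468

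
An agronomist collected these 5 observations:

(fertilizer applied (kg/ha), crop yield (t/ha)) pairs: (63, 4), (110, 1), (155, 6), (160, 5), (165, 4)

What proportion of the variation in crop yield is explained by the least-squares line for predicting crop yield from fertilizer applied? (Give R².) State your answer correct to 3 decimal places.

n = 5, Σx = 653, Σy = 20, Σxy = 2752, Σx² = 92919, Σy² = 94
Sxx = Σx² − (Σx)²/n = 92919 − 85281.8 = 7637.2
Sxy = Σxy − (Σx)(Σy)/n = 2752 − 2612 = 140
Syy = Σy² − (Σy)²/n = 94 − 80 = 14
R² = Sxy²/(Sxx·Syy) = (140)²/(7637.2·14) = 0.183313

0.183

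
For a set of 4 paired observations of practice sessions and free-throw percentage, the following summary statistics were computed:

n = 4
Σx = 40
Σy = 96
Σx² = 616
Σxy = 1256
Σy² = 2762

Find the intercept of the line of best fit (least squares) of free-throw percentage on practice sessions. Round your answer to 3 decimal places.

10.296

Sxx = Σx² − (Σx)²/n = 616 − 400 = 216
Sxy = Σxy − (Σx)(Σy)/n = 1256 − 960 = 296
b = Sxy/Sxx = 296/216 = 1.370370
a = ȳ − b·x̄ = 24 − 1.370370·10 = 10.296296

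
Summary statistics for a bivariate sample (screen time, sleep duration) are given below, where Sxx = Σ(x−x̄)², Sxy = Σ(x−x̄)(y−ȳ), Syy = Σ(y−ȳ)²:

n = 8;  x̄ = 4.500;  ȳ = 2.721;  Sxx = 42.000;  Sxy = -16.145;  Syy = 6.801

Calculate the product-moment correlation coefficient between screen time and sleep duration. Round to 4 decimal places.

r = Sxy/√(Sxx·Syy) = -16.145/√(285.642) = -16.145/16.900947 = -0.955272

-0.9553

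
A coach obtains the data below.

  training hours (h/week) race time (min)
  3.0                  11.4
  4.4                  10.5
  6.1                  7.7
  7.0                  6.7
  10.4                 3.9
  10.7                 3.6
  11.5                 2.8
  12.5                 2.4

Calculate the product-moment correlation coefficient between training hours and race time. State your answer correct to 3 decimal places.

-0.992

n = 8, Σx = 65.6, Σy = 49, Σxy = 315.55, Σx² = 625.72, Σy² = 386.16
Sxx = Σx² − (Σx)²/n = 625.72 − 537.92 = 87.8
Sxy = Σxy − (Σx)(Σy)/n = 315.55 − 401.8 = -86.25
Syy = Σy² − (Σy)²/n = 386.16 − 300.125 = 86.035
r = Sxy/√(Sxx·Syy) = -86.25/√(7553.873) = -86.25/86.913020 = -0.992371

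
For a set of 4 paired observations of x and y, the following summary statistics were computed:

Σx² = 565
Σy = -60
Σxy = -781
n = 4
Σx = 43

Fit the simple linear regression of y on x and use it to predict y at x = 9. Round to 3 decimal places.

Sxx = Σx² − (Σx)²/n = 565 − 462.25 = 102.75
Sxy = Σxy − (Σx)(Σy)/n = -781 − (-645) = -136
b = Sxy/Sxx = -136/102.75 = -1.323601
a = ȳ − b·x̄ = -15 − (-1.323601)·10.75 = -0.771290
ŷ(9) = a + b·9 = -0.771290 + (-1.323601)·9 = -12.683698

-12.684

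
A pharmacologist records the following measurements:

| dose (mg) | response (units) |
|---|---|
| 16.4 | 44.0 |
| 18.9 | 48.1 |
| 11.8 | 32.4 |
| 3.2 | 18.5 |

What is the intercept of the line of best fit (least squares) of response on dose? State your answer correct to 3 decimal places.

n = 4, Σx = 50.3, Σy = 143, Σxy = 2072.21, Σx² = 775.65
Sxx = Σx² − (Σx)²/n = 775.65 − 632.5225 = 143.1275
Sxy = Σxy − (Σx)(Σy)/n = 2072.21 − 1798.225 = 273.985
b = Sxy/Sxx = 273.985/143.1275 = 1.914272
a = ȳ − b·x̄ = 35.75 − 1.914272·12.575 = 11.678027

11.678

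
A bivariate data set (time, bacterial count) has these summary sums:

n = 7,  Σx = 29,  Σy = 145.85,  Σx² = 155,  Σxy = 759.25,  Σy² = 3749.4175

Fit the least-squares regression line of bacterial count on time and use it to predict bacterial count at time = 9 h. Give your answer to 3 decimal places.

Sxx = Σx² − (Σx)²/n = 155 − 120.142857 = 34.857143
Sxy = Σxy − (Σx)(Σy)/n = 759.25 − 604.235714 = 155.014286
b = Sxy/Sxx = 155.014286/34.857143 = 4.447131
a = ȳ − b·x̄ = 20.835714 − 4.447131·4.142857 = 2.411885
ŷ(9) = a + b·9 = 2.411885 + 4.447131·9 = 42.436066

42.436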